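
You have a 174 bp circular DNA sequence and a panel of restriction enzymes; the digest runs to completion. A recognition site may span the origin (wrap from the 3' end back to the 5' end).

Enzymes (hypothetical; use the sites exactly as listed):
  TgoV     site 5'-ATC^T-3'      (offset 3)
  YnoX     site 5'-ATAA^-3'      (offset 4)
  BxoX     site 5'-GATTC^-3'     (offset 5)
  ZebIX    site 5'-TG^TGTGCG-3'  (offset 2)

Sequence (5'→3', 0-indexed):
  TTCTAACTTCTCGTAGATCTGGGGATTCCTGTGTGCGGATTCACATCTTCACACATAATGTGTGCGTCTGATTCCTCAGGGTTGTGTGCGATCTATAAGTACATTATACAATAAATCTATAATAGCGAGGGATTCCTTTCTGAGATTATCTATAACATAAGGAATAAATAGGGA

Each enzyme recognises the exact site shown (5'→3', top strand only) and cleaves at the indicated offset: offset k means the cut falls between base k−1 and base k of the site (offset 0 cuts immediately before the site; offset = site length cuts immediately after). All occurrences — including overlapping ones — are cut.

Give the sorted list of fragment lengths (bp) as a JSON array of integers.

Scan for sites:
  TgoV (ATCT, off=3): starts [16, 44, 90, 114, 147] → cuts [19, 47, 93, 117, 150]
  YnoX (ATAA, off=4): starts [54, 94, 110, 118, 151, 156, 163] → cuts [58, 98, 114, 122, 155, 160, 167]
  BxoX (GATTC, off=5): starts [23, 37, 69, 130, 172] → cuts [3, 28, 42, 74, 135]
  ZebIX (TGTGTGCG, off=2): starts [29, 58, 82] → cuts [31, 60, 84]

All cut coordinates (distinct, sorted): [3, 19, 28, 31, 42, 47, 58, 60, 74, 84, 93, 98, 114, 117, 122, 135, 150, 155, 160, 167]

Fragment lengths:
  3→19: 16 bp
  19→28: 9 bp
  28→31: 3 bp
  31→42: 11 bp
  42→47: 5 bp
  47→58: 11 bp
  58→60: 2 bp
  60→74: 14 bp
  74→84: 10 bp
  84→93: 9 bp
  93→98: 5 bp
  98→114: 16 bp
  114→117: 3 bp
  117→122: 5 bp
  122→135: 13 bp
  135→150: 15 bp
  150→155: 5 bp
  155→160: 5 bp
  160→167: 7 bp
  167→3 (wrap): 174-167+3 = 10 bp

[2,3,3,5,5,5,5,5,7,9,9,10,10,11,11,13,14,15,16,16]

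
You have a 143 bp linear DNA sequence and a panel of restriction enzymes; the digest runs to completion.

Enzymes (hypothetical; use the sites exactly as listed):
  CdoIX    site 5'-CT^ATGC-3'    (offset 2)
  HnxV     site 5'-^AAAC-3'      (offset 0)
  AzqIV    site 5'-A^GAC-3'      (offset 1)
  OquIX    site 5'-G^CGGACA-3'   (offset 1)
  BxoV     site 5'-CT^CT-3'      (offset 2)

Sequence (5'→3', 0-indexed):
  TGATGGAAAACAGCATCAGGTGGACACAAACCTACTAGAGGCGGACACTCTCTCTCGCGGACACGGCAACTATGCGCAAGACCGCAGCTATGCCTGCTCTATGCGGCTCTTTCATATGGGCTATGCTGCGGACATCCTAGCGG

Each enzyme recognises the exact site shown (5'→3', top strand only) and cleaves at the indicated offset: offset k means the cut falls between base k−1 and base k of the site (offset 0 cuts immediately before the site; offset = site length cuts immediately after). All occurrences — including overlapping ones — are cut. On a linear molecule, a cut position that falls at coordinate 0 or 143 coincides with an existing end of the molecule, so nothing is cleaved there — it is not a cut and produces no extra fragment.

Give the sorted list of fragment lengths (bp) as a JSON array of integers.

[2,2,2,4,6,7,8,8,8,9,10,14,14,14,15,20]

Scan for sites:
  CdoIX (CTATGC, off=2): starts [69, 87, 98, 120] → cuts [71, 89, 100, 122]
  HnxV (AAAC, off=0): starts [7, 27] → cuts [7, 27]
  AzqIV (AGAC, off=1): starts [78] → cuts [79]
  OquIX (GCGGACA, off=1): starts [40, 56, 127] → cuts [41, 57, 128]
  BxoV (CTCT, off=2): starts [47, 49, 51, 96, 106] → cuts [49, 51, 53, 98, 108]

All cut coordinates (distinct, sorted): [7, 27, 41, 49, 51, 53, 57, 71, 79, 89, 98, 100, 108, 122, 128]

Fragments:
  [0,7): 7 bp
  [7,27): 20 bp
  [27,41): 14 bp
  [41,49): 8 bp
  [49,51): 2 bp
  [51,53): 2 bp
  [53,57): 4 bp
  [57,71): 14 bp
  [71,79): 8 bp
  [79,89): 10 bp
  [89,98): 9 bp
  [98,100): 2 bp
  [100,108): 8 bp
  [108,122): 14 bp
  [122,128): 6 bp
  [128,143): 15 bp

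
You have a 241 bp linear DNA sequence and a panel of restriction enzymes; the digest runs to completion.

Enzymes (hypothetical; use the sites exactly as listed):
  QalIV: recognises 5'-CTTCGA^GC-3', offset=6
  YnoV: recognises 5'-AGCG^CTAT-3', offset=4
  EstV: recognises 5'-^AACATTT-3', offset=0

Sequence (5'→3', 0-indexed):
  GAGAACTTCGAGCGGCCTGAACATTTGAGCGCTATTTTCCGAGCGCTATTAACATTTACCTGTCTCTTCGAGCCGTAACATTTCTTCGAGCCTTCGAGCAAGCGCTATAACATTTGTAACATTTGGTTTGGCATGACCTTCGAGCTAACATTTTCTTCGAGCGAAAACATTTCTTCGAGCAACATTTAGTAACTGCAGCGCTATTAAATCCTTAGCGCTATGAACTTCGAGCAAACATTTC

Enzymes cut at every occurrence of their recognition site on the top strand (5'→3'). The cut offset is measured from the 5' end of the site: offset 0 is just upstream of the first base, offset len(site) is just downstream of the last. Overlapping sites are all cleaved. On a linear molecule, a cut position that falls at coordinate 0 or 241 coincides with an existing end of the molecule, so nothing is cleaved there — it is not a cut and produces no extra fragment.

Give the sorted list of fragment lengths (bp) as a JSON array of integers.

[2,3,3,4,5,5,5,7,8,8,8,9,11,12,13,13,13,14,14,17,20,21,26]

Per-enzyme occurrences:
  QalIV (CTTCGAGC, off=6): starts [5, 65, 83, 91, 137, 154, 172, 224] → cuts [11, 71, 89, 97, 143, 160, 178, 230]
  YnoV (AGCGCTAT, off=4): starts [27, 41, 100, 196, 213] → cuts [31, 45, 104, 200, 217]
  EstV (AACATTT, off=0): starts [19, 50, 76, 108, 117, 146, 165, 180, 233] → cuts [19, 50, 76, 108, 117, 146, 165, 180, 233]

All cut coordinates (distinct, sorted): [11, 19, 31, 45, 50, 71, 76, 89, 97, 104, 108, 117, 143, 146, 160, 165, 178, 180, 200, 217, 230, 233]

Fragments:
  [0,11): 11 bp
  [11,19): 8 bp
  [19,31): 12 bp
  [31,45): 14 bp
  [45,50): 5 bp
  [50,71): 21 bp
  [71,76): 5 bp
  [76,89): 13 bp
  [89,97): 8 bp
  [97,104): 7 bp
  [104,108): 4 bp
  [108,117): 9 bp
  [117,143): 26 bp
  [143,146): 3 bp
  [146,160): 14 bp
  [160,165): 5 bp
  [165,178): 13 bp
  [178,180): 2 bp
  [180,200): 20 bp
  [200,217): 17 bp
  [217,230): 13 bp
  [230,233): 3 bp
  [233,241): 8 bp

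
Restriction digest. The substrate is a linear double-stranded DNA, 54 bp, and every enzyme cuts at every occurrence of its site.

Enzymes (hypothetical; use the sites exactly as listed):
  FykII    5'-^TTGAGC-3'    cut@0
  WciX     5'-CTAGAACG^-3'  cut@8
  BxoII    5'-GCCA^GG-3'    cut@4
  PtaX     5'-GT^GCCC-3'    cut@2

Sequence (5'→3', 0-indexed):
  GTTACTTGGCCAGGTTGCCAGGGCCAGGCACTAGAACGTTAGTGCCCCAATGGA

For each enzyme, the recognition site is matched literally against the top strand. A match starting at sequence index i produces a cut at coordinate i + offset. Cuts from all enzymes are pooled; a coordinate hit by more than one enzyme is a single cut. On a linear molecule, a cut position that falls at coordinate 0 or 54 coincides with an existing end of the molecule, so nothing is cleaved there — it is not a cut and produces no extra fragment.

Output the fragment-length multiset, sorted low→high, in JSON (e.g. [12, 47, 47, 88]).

Site scan:
  FykII (TTGAGC, off=0): no sites
  WciX (CTAGAACG, off=8): starts [30] → cuts [38]
  BxoII (GCCAGG, off=4): starts [8, 16, 22] → cuts [12, 20, 26]
  PtaX (GTGCCC, off=2): starts [41] → cuts [43]

Pooled cuts: [12, 20, 26, 38, 43]

Fragment lengths:
  [0,12): 12 bp
  [12,20): 8 bp
  [20,26): 6 bp
  [26,38): 12 bp
  [38,43): 5 bp
  [43,54): 11 bp

[5,6,8,11,12,12]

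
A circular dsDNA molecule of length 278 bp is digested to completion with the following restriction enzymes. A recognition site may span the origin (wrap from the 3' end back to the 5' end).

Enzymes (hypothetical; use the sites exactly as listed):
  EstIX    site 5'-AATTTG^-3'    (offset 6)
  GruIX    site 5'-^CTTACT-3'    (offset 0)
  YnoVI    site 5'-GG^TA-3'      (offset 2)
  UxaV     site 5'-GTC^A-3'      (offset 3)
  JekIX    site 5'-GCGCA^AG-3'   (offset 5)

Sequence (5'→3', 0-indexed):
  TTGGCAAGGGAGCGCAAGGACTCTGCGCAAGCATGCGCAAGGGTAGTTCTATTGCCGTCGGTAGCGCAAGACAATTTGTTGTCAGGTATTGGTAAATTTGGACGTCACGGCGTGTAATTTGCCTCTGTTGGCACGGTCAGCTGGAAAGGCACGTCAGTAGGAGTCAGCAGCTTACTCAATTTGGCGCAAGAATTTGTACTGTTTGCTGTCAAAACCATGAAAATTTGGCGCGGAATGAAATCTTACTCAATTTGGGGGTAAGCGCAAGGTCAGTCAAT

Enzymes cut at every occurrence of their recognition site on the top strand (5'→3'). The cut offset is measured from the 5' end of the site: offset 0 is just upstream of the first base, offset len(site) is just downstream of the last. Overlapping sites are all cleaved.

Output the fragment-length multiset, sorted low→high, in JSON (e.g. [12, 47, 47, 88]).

Site scan:
  EstIX AATTTG/6: at [72, 94, 115, 177, 190, 221, 248, 275] ⇒ [3, 78, 100, 121, 183, 196, 227, 254]
  GruIX CTTACT/0: at [170, 241] ⇒ [170, 241]
  YnoVI GGTA/2: at [41, 59, 84, 90, 256] ⇒ [43, 61, 86, 92, 258]
  UxaV GTCA/3: at [80, 103, 135, 152, 162, 207, 268, 272] ⇒ [83, 106, 138, 155, 165, 210, 271, 275]
  JekIX GCGCAAG/5: at [11, 24, 34, 63, 183, 261] ⇒ [16, 29, 39, 68, 188, 266]

Pooled cuts: [3, 16, 29, 39, 43, 61, 68, 78, 83, 86, 92, 100, 106, 121, 138, 155, 165, 170, 183, 188, 196, 210, 227, 241, 254, 258, 266, 271, 275]

Fragments:
  3→16: 13 bp
  16→29: 13 bp
  29→39: 10 bp
  39→43: 4 bp
  43→61: 18 bp
  61→68: 7 bp
  68→78: 10 bp
  78→83: 5 bp
  83→86: 3 bp
  86→92: 6 bp
  92→100: 8 bp
  100→106: 6 bp
  106→121: 15 bp
  121→138: 17 bp
  138→155: 17 bp
  155→165: 10 bp
  165→170: 5 bp
  170→183: 13 bp
  183→188: 5 bp
  188→196: 8 bp
  196→210: 14 bp
  210→227: 17 bp
  227→241: 14 bp
  241→254: 13 bp
  254→258: 4 bp
  258→266: 8 bp
  266→271: 5 bp
  271→275: 4 bp
  275→3 (wrap): 278-275+3 = 6 bp

[3,4,4,4,5,5,5,5,6,6,6,7,8,8,8,10,10,10,13,13,13,13,14,14,15,17,17,17,18]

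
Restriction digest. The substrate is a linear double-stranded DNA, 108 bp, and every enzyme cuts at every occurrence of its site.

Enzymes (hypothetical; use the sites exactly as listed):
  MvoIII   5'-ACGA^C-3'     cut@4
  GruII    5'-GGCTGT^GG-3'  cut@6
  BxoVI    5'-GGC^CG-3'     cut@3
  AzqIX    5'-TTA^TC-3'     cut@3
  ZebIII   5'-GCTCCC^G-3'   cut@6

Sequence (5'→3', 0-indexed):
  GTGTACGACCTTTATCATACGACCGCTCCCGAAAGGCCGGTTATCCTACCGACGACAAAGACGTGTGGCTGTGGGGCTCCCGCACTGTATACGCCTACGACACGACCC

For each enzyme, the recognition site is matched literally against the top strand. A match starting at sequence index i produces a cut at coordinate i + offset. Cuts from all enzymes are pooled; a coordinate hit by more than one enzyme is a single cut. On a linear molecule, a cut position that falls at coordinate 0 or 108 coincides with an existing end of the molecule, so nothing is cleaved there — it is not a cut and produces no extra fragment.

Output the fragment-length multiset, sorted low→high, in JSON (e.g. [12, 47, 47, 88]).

Per-enzyme occurrences:
  MvoIII ACGAC/4: at [4, 18, 51, 96, 101] ⇒ [8, 22, 55, 100, 105]
  GruII GGCTGTGG/6: at [66] ⇒ [72]
  BxoVI GGCCG/3: at [34] ⇒ [37]
  AzqIX TTATC/3: at [11, 40] ⇒ [14, 43]
  ZebIII GCTCCCG/6: at [24, 75] ⇒ [30, 81]

All cut coordinates (distinct, sorted): [8, 14, 22, 30, 37, 43, 55, 72, 81, 100, 105]

Fragment lengths:
  [0,8): 8 bp
  [8,14): 6 bp
  [14,22): 8 bp
  [22,30): 8 bp
  [30,37): 7 bp
  [37,43): 6 bp
  [43,55): 12 bp
  [55,72): 17 bp
  [72,81): 9 bp
  [81,100): 19 bp
  [100,105): 5 bp
  [105,108): 3 bp

[3,5,6,6,7,8,8,8,9,12,17,19]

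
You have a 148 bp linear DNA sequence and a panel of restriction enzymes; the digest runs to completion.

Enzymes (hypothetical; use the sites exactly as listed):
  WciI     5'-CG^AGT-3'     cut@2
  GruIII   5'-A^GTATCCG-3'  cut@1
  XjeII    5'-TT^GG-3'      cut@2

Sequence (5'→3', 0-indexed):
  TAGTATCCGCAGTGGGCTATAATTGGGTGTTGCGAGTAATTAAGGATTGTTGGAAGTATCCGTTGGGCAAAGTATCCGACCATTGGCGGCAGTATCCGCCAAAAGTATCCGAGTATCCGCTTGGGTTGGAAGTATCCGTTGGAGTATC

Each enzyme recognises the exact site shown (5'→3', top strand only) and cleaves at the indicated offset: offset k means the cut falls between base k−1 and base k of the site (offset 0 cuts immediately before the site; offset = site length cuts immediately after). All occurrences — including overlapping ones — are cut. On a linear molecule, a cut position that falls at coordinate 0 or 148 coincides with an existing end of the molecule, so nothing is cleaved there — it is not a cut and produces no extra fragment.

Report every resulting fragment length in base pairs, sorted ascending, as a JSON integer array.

Site scan:
  WciI (CGAGT, off=2): starts [32, 109] → cuts [34, 111]
  GruIII (AGTATCCG, off=1): starts [1, 54, 70, 90, 103, 111, 130] → cuts [2, 55, 71, 91, 104, 112, 131]
  XjeII (TTGG, off=2): starts [22, 49, 62, 82, 120, 125, 138] → cuts [24, 51, 64, 84, 122, 127, 140]

All cut coordinates (distinct, sorted): [2, 24, 34, 51, 55, 64, 71, 84, 91, 104, 111, 112, 122, 127, 131, 140]

Fragments:
  [0,2): 2 bp
  [2,24): 22 bp
  [24,34): 10 bp
  [34,51): 17 bp
  [51,55): 4 bp
  [55,64): 9 bp
  [64,71): 7 bp
  [71,84): 13 bp
  [84,91): 7 bp
  [91,104): 13 bp
  [104,111): 7 bp
  [111,112): 1 bp
  [112,122): 10 bp
  [122,127): 5 bp
  [127,131): 4 bp
  [131,140): 9 bp
  [140,148): 8 bp

[1,2,4,4,5,7,7,7,8,9,9,10,10,13,13,17,22]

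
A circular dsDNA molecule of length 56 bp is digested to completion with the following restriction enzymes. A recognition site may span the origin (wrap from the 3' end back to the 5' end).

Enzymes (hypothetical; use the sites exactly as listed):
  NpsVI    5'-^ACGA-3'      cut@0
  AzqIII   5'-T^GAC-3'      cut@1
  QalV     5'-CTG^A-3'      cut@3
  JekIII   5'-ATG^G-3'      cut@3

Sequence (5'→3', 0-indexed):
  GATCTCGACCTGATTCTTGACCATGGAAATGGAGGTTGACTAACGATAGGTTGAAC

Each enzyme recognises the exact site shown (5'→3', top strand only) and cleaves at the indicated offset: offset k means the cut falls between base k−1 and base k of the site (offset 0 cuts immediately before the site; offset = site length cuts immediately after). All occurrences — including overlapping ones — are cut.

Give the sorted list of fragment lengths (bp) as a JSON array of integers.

Scan for sites:
  NpsVI (ACGA, off=0): starts [42, 54] → cuts [42, 54]
  AzqIII (TGAC, off=1): starts [17, 36] → cuts [18, 37]
  QalV (CTGA, off=3): starts [9] → cuts [12]
  JekIII (ATGG, off=3): starts [22, 28] → cuts [25, 31]

All cut coordinates (distinct, sorted): [12, 18, 25, 31, 37, 42, 54]

Fragment lengths:
  12→18: 6 bp
  18→25: 7 bp
  25→31: 6 bp
  31→37: 6 bp
  37→42: 5 bp
  42→54: 12 bp
  54→12 (wrap): 56-54+12 = 14 bp

[5,6,6,6,7,12,14]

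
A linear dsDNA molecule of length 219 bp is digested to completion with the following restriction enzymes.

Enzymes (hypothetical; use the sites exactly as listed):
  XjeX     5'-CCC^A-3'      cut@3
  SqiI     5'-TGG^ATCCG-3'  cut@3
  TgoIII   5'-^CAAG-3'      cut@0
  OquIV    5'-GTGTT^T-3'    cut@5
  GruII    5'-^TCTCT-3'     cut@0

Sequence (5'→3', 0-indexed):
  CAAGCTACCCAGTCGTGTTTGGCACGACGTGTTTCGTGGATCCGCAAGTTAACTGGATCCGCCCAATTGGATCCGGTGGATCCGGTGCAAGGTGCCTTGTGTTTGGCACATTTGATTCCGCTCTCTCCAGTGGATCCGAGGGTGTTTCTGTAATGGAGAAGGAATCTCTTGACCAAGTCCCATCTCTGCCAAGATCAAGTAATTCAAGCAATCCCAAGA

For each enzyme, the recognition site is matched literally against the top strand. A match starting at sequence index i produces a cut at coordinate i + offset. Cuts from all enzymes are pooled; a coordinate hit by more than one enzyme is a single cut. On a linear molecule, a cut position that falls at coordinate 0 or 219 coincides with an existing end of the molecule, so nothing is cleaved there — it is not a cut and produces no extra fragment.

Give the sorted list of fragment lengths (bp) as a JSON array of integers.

Per-enzyme occurrences:
  XjeX CCCA/3: at [7, 61, 178, 212] ⇒ [10, 64, 181, 215]
  SqiI TGGATCCG/3: at [36, 53, 67, 76, 130] ⇒ [39, 56, 70, 79, 133]
  TgoIII CAAG/0: at [0, 44, 87, 173, 189, 195, 204, 214] ⇒ [44, 87, 173, 189, 195, 204, 214] (position 0 is a terminus of the linear molecule — no cut)
  OquIV GTGTTT/5: at [14, 28, 98, 141] ⇒ [19, 33, 103, 146]
  GruII TCTCT/0: at [121, 164, 182] ⇒ [121, 164, 182]

All cut coordinates (distinct, sorted): [10, 19, 33, 39, 44, 56, 64, 70, 79, 87, 103, 121, 133, 146, 164, 173, 181, 182, 189, 195, 204, 214, 215]

Fragments:
  [0,10): 10 bp
  [10,19): 9 bp
  [19,33): 14 bp
  [33,39): 6 bp
  [39,44): 5 bp
  [44,56): 12 bp
  [56,64): 8 bp
  [64,70): 6 bp
  [70,79): 9 bp
  [79,87): 8 bp
  [87,103): 16 bp
  [103,121): 18 bp
  [121,133): 12 bp
  [133,146): 13 bp
  [146,164): 18 bp
  [164,173): 9 bp
  [173,181): 8 bp
  [181,182): 1 bp
  [182,189): 7 bp
  [189,195): 6 bp
  [195,204): 9 bp
  [204,214): 10 bp
  [214,215): 1 bp
  [215,219): 4 bp

[1,1,4,5,6,6,6,7,8,8,8,9,9,9,9,10,10,12,12,13,14,16,18,18]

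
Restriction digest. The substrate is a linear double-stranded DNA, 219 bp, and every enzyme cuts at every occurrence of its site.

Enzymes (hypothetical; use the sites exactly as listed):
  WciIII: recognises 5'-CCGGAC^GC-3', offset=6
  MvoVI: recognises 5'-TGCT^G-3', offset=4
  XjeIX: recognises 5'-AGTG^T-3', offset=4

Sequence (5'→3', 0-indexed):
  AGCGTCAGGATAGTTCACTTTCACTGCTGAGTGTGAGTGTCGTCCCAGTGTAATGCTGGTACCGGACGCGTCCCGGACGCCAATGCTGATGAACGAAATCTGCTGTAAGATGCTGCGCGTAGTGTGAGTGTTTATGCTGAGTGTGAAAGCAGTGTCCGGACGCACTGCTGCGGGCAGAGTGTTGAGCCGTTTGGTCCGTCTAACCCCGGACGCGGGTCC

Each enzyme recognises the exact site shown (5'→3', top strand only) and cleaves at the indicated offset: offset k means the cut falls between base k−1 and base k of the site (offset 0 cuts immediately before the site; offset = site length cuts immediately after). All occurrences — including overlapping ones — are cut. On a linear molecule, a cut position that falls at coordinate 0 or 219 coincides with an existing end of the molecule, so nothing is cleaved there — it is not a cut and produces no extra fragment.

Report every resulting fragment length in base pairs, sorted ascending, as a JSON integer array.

Per-enzyme occurrences:
  WciIII CCGGACGC/6: at [61, 72, 155, 205] ⇒ [67, 78, 161, 211]
  MvoVI TGCTG/4: at [24, 53, 83, 100, 110, 134, 165] ⇒ [28, 57, 87, 104, 114, 138, 169]
  XjeIX AGTGT/4: at [29, 35, 46, 120, 126, 139, 150, 177] ⇒ [33, 39, 50, 124, 130, 143, 154, 181]

All cut coordinates (distinct, sorted): [28, 33, 39, 50, 57, 67, 78, 87, 104, 114, 124, 130, 138, 143, 154, 161, 169, 181, 211]

Fragments:
  [0,28): 28 bp
  [28,33): 5 bp
  [33,39): 6 bp
  [39,50): 11 bp
  [50,57): 7 bp
  [57,67): 10 bp
  [67,78): 11 bp
  [78,87): 9 bp
  [87,104): 17 bp
  [104,114): 10 bp
  [114,124): 10 bp
  [124,130): 6 bp
  [130,138): 8 bp
  [138,143): 5 bp
  [143,154): 11 bp
  [154,161): 7 bp
  [161,169): 8 bp
  [169,181): 12 bp
  [181,211): 30 bp
  [211,219): 8 bp

[5,5,6,6,7,7,8,8,8,9,10,10,10,11,11,11,12,17,28,30]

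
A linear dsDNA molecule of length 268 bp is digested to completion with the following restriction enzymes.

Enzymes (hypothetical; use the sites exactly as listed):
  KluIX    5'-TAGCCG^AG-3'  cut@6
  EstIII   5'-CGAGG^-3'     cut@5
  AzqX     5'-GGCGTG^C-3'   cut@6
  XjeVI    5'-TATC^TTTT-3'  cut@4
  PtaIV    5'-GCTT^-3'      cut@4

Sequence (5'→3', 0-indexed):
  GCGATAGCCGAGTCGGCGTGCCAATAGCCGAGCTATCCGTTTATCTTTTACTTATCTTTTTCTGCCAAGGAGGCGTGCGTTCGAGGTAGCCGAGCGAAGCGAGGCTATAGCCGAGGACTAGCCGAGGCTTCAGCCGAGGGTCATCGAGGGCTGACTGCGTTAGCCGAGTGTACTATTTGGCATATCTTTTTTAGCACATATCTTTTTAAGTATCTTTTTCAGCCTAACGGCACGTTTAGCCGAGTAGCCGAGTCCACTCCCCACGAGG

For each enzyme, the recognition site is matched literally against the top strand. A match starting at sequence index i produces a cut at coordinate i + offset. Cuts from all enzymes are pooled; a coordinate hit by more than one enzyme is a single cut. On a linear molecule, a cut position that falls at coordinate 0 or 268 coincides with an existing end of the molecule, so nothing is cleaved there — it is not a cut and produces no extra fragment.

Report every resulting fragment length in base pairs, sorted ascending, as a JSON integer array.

[3,3,3,6,8,8,9,9,9,10,10,10,10,11,12,12,15,16,17,18,20,21,28]

Site scan:
  KluIX TAGCCGAG/6: at [4, 24, 86, 107, 118, 160, 236, 244] ⇒ [10, 30, 92, 113, 124, 166, 242, 250]
  EstIII CGAGG/5: at [81, 99, 111, 122, 134, 144, 263] ⇒ [86, 104, 116, 127, 139, 149] (position 268 is a terminus of the linear molecule — no cut)
  AzqX GGCGTGC/6: at [14, 71] ⇒ [20, 77]
  XjeVI TATCTTTT/4: at [41, 52, 182, 198, 210] ⇒ [45, 56, 186, 202, 214]
  PtaIV GCTT/4: at [126] ⇒ [130]

All cut coordinates (distinct, sorted): [10, 20, 30, 45, 56, 77, 86, 92, 104, 113, 116, 124, 127, 130, 139, 149, 166, 186, 202, 214, 242, 250]

Fragment lengths:
  [0,10): 10 bp
  [10,20): 10 bp
  [20,30): 10 bp
  [30,45): 15 bp
  [45,56): 11 bp
  [56,77): 21 bp
  [77,86): 9 bp
  [86,92): 6 bp
  [92,104): 12 bp
  [104,113): 9 bp
  [113,116): 3 bp
  [116,124): 8 bp
  [124,127): 3 bp
  [127,130): 3 bp
  [130,139): 9 bp
  [139,149): 10 bp
  [149,166): 17 bp
  [166,186): 20 bp
  [186,202): 16 bp
  [202,214): 12 bp
  [214,242): 28 bp
  [242,250): 8 bp
  [250,268): 18 bp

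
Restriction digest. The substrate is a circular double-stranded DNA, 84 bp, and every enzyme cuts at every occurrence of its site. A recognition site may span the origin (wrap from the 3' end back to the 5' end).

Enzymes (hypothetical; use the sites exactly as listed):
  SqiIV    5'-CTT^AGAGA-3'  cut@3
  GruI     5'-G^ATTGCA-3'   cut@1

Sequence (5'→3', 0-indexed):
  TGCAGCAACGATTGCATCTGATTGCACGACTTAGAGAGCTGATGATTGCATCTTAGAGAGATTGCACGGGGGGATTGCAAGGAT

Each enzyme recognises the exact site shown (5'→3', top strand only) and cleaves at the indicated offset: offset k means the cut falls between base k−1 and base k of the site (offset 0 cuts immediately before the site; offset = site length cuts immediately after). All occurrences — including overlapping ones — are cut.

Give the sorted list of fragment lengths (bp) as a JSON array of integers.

Per-enzyme occurrences:
  SqiIV (CTTAGAGA, off=3): starts [29, 51] → cuts [32, 54]
  GruI (GATTGCA, off=1): starts [9, 19, 43, 59, 72, 81] → cuts [10, 20, 44, 60, 73, 82]

Pooled cuts: [10, 20, 32, 44, 54, 60, 73, 82]

Fragments:
  10→20: 10 bp
  20→32: 12 bp
  32→44: 12 bp
  44→54: 10 bp
  54→60: 6 bp
  60→73: 13 bp
  73→82: 9 bp
  82→10 (wrap): 84-82+10 = 12 bp

[6,9,10,10,12,12,12,13]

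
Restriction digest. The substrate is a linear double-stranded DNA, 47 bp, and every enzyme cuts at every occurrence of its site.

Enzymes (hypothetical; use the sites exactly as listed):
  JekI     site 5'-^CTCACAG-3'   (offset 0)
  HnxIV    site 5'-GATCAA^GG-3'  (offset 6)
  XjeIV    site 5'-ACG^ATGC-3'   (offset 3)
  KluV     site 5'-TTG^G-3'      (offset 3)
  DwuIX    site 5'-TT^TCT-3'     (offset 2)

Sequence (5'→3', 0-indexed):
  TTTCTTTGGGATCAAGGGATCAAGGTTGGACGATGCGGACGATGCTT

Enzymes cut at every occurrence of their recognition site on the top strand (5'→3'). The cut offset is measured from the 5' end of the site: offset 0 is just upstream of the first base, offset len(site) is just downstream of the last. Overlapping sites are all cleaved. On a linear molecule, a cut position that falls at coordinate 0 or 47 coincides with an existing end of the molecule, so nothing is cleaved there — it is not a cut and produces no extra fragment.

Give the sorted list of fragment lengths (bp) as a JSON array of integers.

[2,4,5,6,6,7,8,9]

Scan for sites:
  JekI (CTCACAG, off=0): no sites
  HnxIV (GATCAAGG, off=6): starts [9, 17] → cuts [15, 23]
  XjeIV (ACGATGC, off=3): starts [29, 38] → cuts [32, 41]
  KluV (TTGG, off=3): starts [5, 25] → cuts [8, 28]
  DwuIX (TTTCT, off=2): starts [0] → cuts [2]

Pooled cuts: [2, 8, 15, 23, 28, 32, 41]

Fragment lengths:
  [0,2): 2 bp
  [2,8): 6 bp
  [8,15): 7 bp
  [15,23): 8 bp
  [23,28): 5 bp
  [28,32): 4 bp
  [32,41): 9 bp
  [41,47): 6 bp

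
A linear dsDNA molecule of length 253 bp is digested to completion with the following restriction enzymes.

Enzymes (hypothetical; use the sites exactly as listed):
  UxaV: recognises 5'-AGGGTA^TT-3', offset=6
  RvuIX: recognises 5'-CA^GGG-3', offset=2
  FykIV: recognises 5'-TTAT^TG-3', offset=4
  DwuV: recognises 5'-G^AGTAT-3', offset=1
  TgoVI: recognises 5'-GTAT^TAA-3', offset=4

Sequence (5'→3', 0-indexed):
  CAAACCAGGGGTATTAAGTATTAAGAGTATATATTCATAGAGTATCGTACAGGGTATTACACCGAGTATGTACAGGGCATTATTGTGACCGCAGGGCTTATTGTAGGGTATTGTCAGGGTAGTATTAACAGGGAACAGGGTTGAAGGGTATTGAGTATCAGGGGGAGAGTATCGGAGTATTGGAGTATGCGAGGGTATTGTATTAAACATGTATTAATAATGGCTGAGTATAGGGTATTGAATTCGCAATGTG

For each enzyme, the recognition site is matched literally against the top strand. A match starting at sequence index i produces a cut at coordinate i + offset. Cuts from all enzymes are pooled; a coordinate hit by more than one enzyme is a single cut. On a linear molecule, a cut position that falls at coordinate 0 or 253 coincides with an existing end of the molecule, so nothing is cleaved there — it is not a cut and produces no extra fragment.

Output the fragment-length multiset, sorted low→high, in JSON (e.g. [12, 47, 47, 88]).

Site scan:
  UxaV AGGGTATT/6: at [50, 104, 144, 191, 231] ⇒ [56, 110, 150, 197, 237]
  RvuIX CAGGG/2: at [5, 49, 72, 91, 114, 128, 135, 158] ⇒ [7, 51, 74, 93, 116, 130, 137, 160]
  FykIV TTATTG/4: at [79, 97] ⇒ [83, 101]
  DwuV GAGTAT/1: at [24, 39, 63, 152, 166, 174, 182, 225] ⇒ [25, 40, 64, 153, 167, 175, 183, 226]
  TgoVI GTATTAA/4: at [10, 17, 121, 199, 210] ⇒ [14, 21, 125, 203, 214]

Pooled cuts: [7, 14, 21, 25, 40, 51, 56, 64, 74, 83, 93, 101, 110, 116, 125, 130, 137, 150, 153, 160, 167, 175, 183, 197, 203, 214, 226, 237]

Fragments:
  [0,7): 7 bp
  [7,14): 7 bp
  [14,21): 7 bp
  [21,25): 4 bp
  [25,40): 15 bp
  [40,51): 11 bp
  [51,56): 5 bp
  [56,64): 8 bp
  [64,74): 10 bp
  [74,83): 9 bp
  [83,93): 10 bp
  [93,101): 8 bp
  [101,110): 9 bp
  [110,116): 6 bp
  [116,125): 9 bp
  [125,130): 5 bp
  [130,137): 7 bp
  [137,150): 13 bp
  [150,153): 3 bp
  [153,160): 7 bp
  [160,167): 7 bp
  [167,175): 8 bp
  [175,183): 8 bp
  [183,197): 14 bp
  [197,203): 6 bp
  [203,214): 11 bp
  [214,226): 12 bp
  [226,237): 11 bp
  [237,253): 16 bp

[3,4,5,5,6,6,7,7,7,7,7,7,8,8,8,8,9,9,9,10,10,11,11,11,12,13,14,15,16]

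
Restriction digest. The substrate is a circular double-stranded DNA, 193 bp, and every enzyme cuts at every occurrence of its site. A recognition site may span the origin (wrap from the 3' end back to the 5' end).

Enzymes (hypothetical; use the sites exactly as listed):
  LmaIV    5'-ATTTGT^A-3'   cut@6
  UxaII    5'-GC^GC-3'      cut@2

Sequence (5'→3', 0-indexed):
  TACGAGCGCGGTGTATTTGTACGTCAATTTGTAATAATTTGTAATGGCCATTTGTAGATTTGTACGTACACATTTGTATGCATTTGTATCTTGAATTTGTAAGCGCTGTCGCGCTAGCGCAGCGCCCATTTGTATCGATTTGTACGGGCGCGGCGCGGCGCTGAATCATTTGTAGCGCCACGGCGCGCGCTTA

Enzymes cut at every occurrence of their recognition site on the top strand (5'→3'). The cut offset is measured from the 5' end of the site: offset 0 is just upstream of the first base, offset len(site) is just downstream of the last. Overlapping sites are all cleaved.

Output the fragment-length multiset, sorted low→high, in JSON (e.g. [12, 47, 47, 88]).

[2,2,3,4,5,5,5,6,6,8,8,8,10,10,10,10,12,12,13,13,13,14,14]

Site scan:
  LmaIV (ATTTGTA, off=6): starts [14, 26, 36, 49, 57, 71, 81, 94, 127, 137, 167] → cuts [20, 32, 42, 55, 63, 77, 87, 100, 133, 143, 173]
  UxaII (GCGC, off=2): starts [5, 102, 110, 116, 121, 147, 152, 157, 174, 182, 184, 186] → cuts [7, 104, 112, 118, 123, 149, 154, 159, 176, 184, 186, 188]

All cut coordinates (distinct, sorted): [7, 20, 32, 42, 55, 63, 77, 87, 100, 104, 112, 118, 123, 133, 143, 149, 154, 159, 173, 176, 184, 186, 188]

Fragment lengths:
  7→20: 13 bp
  20→32: 12 bp
  32→42: 10 bp
  42→55: 13 bp
  55→63: 8 bp
  63→77: 14 bp
  77→87: 10 bp
  87→100: 13 bp
  100→104: 4 bp
  104→112: 8 bp
  112→118: 6 bp
  118→123: 5 bp
  123→133: 10 bp
  133→143: 10 bp
  143→149: 6 bp
  149→154: 5 bp
  154→159: 5 bp
  159→173: 14 bp
  173→176: 3 bp
  176→184: 8 bp
  184→186: 2 bp
  186→188: 2 bp
  188→7 (wrap): 193-188+7 = 12 bp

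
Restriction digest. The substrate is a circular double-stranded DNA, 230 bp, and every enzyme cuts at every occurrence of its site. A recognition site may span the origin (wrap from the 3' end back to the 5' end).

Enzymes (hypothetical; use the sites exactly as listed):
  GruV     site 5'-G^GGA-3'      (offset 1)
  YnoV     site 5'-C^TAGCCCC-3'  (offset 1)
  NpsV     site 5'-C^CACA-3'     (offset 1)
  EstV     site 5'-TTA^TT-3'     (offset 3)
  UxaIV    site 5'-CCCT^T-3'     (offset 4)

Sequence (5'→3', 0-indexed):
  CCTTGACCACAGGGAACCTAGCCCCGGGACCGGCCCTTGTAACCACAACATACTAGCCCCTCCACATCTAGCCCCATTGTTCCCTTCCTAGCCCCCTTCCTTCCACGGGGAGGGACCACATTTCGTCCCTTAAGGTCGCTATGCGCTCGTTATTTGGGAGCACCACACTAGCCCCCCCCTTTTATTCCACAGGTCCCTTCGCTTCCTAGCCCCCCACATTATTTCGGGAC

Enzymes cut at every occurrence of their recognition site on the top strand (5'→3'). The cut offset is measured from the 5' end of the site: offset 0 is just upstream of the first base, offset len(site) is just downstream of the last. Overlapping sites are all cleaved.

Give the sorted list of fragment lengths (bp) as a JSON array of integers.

[3,3,4,4,4,4,4,5,5,5,6,6,6,7,7,7,8,8,8,9,9,10,11,11,11,12,14,17,22]

Per-enzyme occurrences:
  GruV (GGGA, off=1): starts [11, 25, 107, 111, 155, 225] → cuts [12, 26, 108, 112, 156, 226]
  YnoV (CTAGCCCC, off=1): starts [17, 52, 67, 87, 167, 205] → cuts [18, 53, 68, 88, 168, 206]
  NpsV (CCACA, off=1): starts [6, 42, 61, 115, 162, 186, 213] → cuts [7, 43, 62, 116, 163, 187, 214]
  EstV (TTATT, off=3): starts [149, 181, 218] → cuts [152, 184, 221]
  UxaIV (CCCTT, off=4): starts [33, 81, 93, 126, 176, 194, 229] → cuts [3, 37, 85, 97, 130, 180, 198]

Pooled cuts: [3, 7, 12, 18, 26, 37, 43, 53, 62, 68, 85, 88, 97, 108, 112, 116, 130, 152, 156, 163, 168, 180, 184, 187, 198, 206, 214, 221, 226]

Fragment lengths:
  3→7: 4 bp
  7→12: 5 bp
  12→18: 6 bp
  18→26: 8 bp
  26→37: 11 bp
  37→43: 6 bp
  43→53: 10 bp
  53→62: 9 bp
  62→68: 6 bp
  68→85: 17 bp
  85→88: 3 bp
  88→97: 9 bp
  97→108: 11 bp
  108→112: 4 bp
  112→116: 4 bp
  116→130: 14 bp
  130→152: 22 bp
  152→156: 4 bp
  156→163: 7 bp
  163→168: 5 bp
  168→180: 12 bp
  180→184: 4 bp
  184→187: 3 bp
  187→198: 11 bp
  198→206: 8 bp
  206→214: 8 bp
  214→221: 7 bp
  221→226: 5 bp
  226→3 (wrap): 230-226+3 = 7 bp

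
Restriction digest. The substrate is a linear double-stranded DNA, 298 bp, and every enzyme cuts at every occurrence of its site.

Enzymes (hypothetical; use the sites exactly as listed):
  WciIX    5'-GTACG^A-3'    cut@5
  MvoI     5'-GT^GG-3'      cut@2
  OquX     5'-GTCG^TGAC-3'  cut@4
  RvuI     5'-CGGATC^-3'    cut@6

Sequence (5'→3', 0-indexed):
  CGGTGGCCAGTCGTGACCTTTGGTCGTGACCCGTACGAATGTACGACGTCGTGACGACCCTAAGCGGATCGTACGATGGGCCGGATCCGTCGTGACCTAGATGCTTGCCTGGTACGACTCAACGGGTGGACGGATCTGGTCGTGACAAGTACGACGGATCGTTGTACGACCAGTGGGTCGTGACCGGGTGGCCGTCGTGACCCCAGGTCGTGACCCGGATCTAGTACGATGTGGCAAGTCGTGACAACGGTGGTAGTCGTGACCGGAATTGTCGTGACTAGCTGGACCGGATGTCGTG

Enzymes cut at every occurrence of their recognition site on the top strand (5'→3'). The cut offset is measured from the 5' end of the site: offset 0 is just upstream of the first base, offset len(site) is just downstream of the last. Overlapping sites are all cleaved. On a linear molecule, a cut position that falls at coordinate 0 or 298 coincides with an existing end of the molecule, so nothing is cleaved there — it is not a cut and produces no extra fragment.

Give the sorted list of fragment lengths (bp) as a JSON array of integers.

Site scan:
  WciIX GTACGA/5: at [32, 40, 70, 111, 148, 163, 223] ⇒ [37, 45, 75, 116, 153, 168, 228]
  MvoI GTGG/2: at [2, 125, 172, 187, 230, 249] ⇒ [4, 127, 174, 189, 232, 251]
  OquX GTCGTGAC/4: at [9, 22, 47, 88, 138, 176, 193, 206, 237, 255, 270] ⇒ [13, 26, 51, 92, 142, 180, 197, 210, 241, 259, 274]
  RvuI CGGATC/6: at [64, 81, 130, 154, 215] ⇒ [70, 87, 136, 160, 221]

Pooled cuts: [4, 13, 26, 37, 45, 51, 70, 75, 87, 92, 116, 127, 136, 142, 153, 160, 168, 174, 180, 189, 197, 210, 221, 228, 232, 241, 251, 259, 274]

Fragment lengths:
  [0,4): 4 bp
  [4,13): 9 bp
  [13,26): 13 bp
  [26,37): 11 bp
  [37,45): 8 bp
  [45,51): 6 bp
  [51,70): 19 bp
  [70,75): 5 bp
  [75,87): 12 bp
  [87,92): 5 bp
  [92,116): 24 bp
  [116,127): 11 bp
  [127,136): 9 bp
  [136,142): 6 bp
  [142,153): 11 bp
  [153,160): 7 bp
  [160,168): 8 bp
  [168,174): 6 bp
  [174,180): 6 bp
  [180,189): 9 bp
  [189,197): 8 bp
  [197,210): 13 bp
  [210,221): 11 bp
  [221,228): 7 bp
  [228,232): 4 bp
  [232,241): 9 bp
  [241,251): 10 bp
  [251,259): 8 bp
  [259,274): 15 bp
  [274,298): 24 bp

[4,4,5,5,6,6,6,6,7,7,8,8,8,8,9,9,9,9,10,11,11,11,11,12,13,13,15,19,24,24]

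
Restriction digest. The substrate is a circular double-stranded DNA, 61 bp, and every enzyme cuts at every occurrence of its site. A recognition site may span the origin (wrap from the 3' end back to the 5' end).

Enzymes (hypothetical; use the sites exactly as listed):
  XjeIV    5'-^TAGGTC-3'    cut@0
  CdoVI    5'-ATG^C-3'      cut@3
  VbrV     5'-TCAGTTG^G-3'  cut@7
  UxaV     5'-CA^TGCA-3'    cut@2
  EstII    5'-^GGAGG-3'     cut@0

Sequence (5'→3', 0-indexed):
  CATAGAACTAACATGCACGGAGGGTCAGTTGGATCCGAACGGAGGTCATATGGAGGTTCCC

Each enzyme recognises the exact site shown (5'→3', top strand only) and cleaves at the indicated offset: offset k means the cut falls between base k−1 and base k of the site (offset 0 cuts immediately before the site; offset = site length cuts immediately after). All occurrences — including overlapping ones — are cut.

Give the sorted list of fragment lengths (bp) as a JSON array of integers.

[2,3,9,11,13,23]

Per-enzyme occurrences:
  XjeIV (TAGGTC, off=0): no sites
  CdoVI (ATGC, off=3): starts [12] → cuts [15]
  VbrV (TCAGTTGG, off=7): starts [24] → cuts [31]
  UxaV (CATGCA, off=2): starts [11] → cuts [13]
  EstII (GGAGG, off=0): starts [18, 40, 51] → cuts [18, 40, 51]

Pooled cuts: [13, 15, 18, 31, 40, 51]

Fragment lengths:
  13→15: 2 bp
  15→18: 3 bp
  18→31: 13 bp
  31→40: 9 bp
  40→51: 11 bp
  51→13 (wrap): 61-51+13 = 23 bp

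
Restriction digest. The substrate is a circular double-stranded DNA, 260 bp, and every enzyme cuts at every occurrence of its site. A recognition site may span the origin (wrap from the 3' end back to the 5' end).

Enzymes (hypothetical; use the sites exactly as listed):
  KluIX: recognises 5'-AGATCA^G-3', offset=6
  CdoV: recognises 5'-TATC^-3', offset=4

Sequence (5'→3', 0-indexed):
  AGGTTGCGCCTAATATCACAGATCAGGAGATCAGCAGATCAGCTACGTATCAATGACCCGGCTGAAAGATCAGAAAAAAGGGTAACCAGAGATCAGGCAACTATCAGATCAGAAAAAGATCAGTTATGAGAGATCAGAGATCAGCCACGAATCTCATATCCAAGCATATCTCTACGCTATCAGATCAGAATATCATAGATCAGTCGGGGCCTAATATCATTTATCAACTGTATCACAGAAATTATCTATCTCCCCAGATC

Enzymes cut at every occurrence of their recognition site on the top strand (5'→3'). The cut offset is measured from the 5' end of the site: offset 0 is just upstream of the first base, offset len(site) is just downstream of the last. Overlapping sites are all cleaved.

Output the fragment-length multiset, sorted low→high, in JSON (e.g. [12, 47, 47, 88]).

[4,6,6,7,7,7,8,8,8,8,9,10,10,10,11,11,11,12,14,16,16,17,21,23]

Per-enzyme occurrences:
  KluIX (AGATCAG, off=6): starts [19, 27, 35, 66, 89, 105, 116, 130, 137, 181, 196, 255] → cuts [1, 25, 33, 41, 72, 95, 111, 122, 136, 143, 187, 202]
  CdoV (TATC, off=4): starts [13, 47, 101, 156, 166, 177, 190, 214, 221, 230, 242, 246] → cuts [17, 51, 105, 160, 170, 181, 194, 218, 225, 234, 246, 250]

All cut coordinates (distinct, sorted): [1, 17, 25, 33, 41, 51, 72, 95, 105, 111, 122, 136, 143, 160, 170, 181, 187, 194, 202, 218, 225, 234, 246, 250]

Fragment lengths:
  1→17: 16 bp
  17→25: 8 bp
  25→33: 8 bp
  33→41: 8 bp
  41→51: 10 bp
  51→72: 21 bp
  72→95: 23 bp
  95→105: 10 bp
  105→111: 6 bp
  111→122: 11 bp
  122→136: 14 bp
  136→143: 7 bp
  143→160: 17 bp
  160→170: 10 bp
  170→181: 11 bp
  181→187: 6 bp
  187→194: 7 bp
  194→202: 8 bp
  202→218: 16 bp
  218→225: 7 bp
  225→234: 9 bp
  234→246: 12 bp
  246→250: 4 bp
  250→1 (wrap): 260-250+1 = 11 bp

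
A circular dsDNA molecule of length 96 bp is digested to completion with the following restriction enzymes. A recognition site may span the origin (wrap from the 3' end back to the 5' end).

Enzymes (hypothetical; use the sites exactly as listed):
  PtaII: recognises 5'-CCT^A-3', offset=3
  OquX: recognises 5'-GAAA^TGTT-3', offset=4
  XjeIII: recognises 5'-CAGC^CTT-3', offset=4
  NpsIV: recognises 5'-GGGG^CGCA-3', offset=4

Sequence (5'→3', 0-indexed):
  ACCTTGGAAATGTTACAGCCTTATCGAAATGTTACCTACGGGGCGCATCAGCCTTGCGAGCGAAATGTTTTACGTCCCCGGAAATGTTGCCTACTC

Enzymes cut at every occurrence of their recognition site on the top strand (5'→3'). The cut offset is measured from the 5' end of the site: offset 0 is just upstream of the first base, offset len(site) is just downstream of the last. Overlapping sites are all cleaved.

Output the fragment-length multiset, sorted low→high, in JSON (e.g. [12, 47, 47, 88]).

[6,8,8,9,9,10,13,14,19]

Scan for sites:
  PtaII CCTA/3: at [34, 89] ⇒ [37, 92]
  OquX GAAATGTT/4: at [6, 25, 61, 80] ⇒ [10, 29, 65, 84]
  XjeIII CAGCCTT/4: at [15, 48] ⇒ [19, 52]
  NpsIV GGGGCGCA/4: at [39] ⇒ [43]

All cut coordinates (distinct, sorted): [10, 19, 29, 37, 43, 52, 65, 84, 92]

Fragments:
  10→19: 9 bp
  19→29: 10 bp
  29→37: 8 bp
  37→43: 6 bp
  43→52: 9 bp
  52→65: 13 bp
  65→84: 19 bp
  84→92: 8 bp
  92→10 (wrap): 96-92+10 = 14 bp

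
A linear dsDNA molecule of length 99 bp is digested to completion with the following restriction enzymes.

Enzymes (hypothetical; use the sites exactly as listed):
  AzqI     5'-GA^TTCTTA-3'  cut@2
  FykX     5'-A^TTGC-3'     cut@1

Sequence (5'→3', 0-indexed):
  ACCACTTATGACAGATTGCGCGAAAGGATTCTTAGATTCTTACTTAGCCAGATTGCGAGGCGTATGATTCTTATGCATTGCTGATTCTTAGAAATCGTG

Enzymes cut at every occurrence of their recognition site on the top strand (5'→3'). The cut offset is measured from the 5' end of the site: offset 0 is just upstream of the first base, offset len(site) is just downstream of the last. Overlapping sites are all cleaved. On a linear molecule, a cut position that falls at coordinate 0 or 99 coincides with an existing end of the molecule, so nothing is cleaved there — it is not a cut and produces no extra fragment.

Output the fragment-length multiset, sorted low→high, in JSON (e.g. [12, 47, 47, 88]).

[7,8,10,13,15,15,15,16]

Site scan:
  AzqI (GATTCTTA, off=2): starts [26, 34, 65, 82] → cuts [28, 36, 67, 84]
  FykX (ATTGC, off=1): starts [14, 51, 76] → cuts [15, 52, 77]

All cut coordinates (distinct, sorted): [15, 28, 36, 52, 67, 77, 84]

Fragments:
  [0,15): 15 bp
  [15,28): 13 bp
  [28,36): 8 bp
  [36,52): 16 bp
  [52,67): 15 bp
  [67,77): 10 bp
  [77,84): 7 bp
  [84,99): 15 bp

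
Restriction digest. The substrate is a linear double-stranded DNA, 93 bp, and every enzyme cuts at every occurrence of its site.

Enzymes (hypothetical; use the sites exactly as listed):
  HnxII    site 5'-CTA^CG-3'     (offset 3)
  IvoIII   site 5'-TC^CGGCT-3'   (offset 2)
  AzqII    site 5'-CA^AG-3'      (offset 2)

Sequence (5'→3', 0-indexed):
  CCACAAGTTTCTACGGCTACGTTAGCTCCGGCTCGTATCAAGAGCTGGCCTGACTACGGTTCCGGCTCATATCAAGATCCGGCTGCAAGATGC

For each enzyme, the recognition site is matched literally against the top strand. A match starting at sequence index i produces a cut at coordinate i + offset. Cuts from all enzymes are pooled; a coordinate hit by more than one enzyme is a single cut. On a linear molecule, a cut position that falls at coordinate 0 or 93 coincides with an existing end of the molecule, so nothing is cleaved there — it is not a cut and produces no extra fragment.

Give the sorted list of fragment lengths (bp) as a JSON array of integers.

Per-enzyme occurrences:
  HnxII (CTACG, off=3): starts [10, 16, 53] → cuts [13, 19, 56]
  IvoIII (TCCGGCT, off=2): starts [26, 60, 77] → cuts [28, 62, 79]
  AzqII (CAAG, off=2): starts [3, 38, 72, 85] → cuts [5, 40, 74, 87]

Pooled cuts: [5, 13, 19, 28, 40, 56, 62, 74, 79, 87]

Fragments:
  [0,5): 5 bp
  [5,13): 8 bp
  [13,19): 6 bp
  [19,28): 9 bp
  [28,40): 12 bp
  [40,56): 16 bp
  [56,62): 6 bp
  [62,74): 12 bp
  [74,79): 5 bp
  [79,87): 8 bp
  [87,93): 6 bp

[5,5,6,6,6,8,8,9,12,12,16]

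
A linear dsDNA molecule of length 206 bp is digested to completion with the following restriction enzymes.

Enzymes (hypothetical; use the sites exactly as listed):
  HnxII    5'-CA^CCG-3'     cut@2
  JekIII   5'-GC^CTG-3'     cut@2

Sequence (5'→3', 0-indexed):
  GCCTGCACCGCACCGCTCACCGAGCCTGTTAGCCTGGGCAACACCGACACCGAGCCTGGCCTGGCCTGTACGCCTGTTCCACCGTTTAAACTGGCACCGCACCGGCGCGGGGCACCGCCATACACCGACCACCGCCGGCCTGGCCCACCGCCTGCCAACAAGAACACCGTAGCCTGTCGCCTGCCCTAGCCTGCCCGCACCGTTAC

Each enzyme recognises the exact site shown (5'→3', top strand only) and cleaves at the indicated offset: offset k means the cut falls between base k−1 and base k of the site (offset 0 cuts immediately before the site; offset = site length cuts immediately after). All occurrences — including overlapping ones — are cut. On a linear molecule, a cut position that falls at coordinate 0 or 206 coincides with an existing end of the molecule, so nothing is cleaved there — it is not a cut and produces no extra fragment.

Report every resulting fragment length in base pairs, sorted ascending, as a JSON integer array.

[2,4,5,5,5,5,5,6,6,6,7,7,7,7,7,8,8,8,8,8,9,10,10,10,13,15,15]

Per-enzyme occurrences:
  HnxII CACCG/2: at [5, 10, 17, 41, 47, 79, 94, 99, 112, 122, 129, 145, 164, 197] ⇒ [7, 12, 19, 43, 49, 81, 96, 101, 114, 124, 131, 147, 166, 199]
  JekIII GCCTG/2: at [0, 23, 31, 53, 58, 63, 71, 137, 149, 171, 178, 188] ⇒ [2, 25, 33, 55, 60, 65, 73, 139, 151, 173, 180, 190]

Pooled cuts: [2, 7, 12, 19, 25, 33, 43, 49, 55, 60, 65, 73, 81, 96, 101, 114, 124, 131, 139, 147, 151, 166, 173, 180, 190, 199]

Fragments:
  [0,2): 2 bp
  [2,7): 5 bp
  [7,12): 5 bp
  [12,19): 7 bp
  [19,25): 6 bp
  [25,33): 8 bp
  [33,43): 10 bp
  [43,49): 6 bp
  [49,55): 6 bp
  [55,60): 5 bp
  [60,65): 5 bp
  [65,73): 8 bp
  [73,81): 8 bp
  [81,96): 15 bp
  [96,101): 5 bp
  [101,114): 13 bp
  [114,124): 10 bp
  [124,131): 7 bp
  [131,139): 8 bp
  [139,147): 8 bp
  [147,151): 4 bp
  [151,166): 15 bp
  [166,173): 7 bp
  [173,180): 7 bp
  [180,190): 10 bp
  [190,199): 9 bp
  [199,206): 7 bp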